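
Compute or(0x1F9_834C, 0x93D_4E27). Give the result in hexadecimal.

0x9FDCF6F

OR each hex digit independently (no carries):
  1|9=9, F|3=F, 9|D=D, 8|4=C, 3|E=F, 4|2=6, C|7=F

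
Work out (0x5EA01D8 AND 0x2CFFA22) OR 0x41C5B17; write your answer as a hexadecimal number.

0x5EA01D8 AND 0x2CFFA22 = 0x0CA0000.
Then OR with 0x41C5B17.

0x4DE5B17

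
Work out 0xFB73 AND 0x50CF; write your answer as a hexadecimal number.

0x5043

AND each hex digit independently (no carries):
  F&5=5, B&0=0, 7&C=4, 3&F=3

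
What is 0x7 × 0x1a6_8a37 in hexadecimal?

0xb8dc781

Multiply each base-16 digit by 7, carrying:
  7×7 = 49 → write 1 carry 3
  3×7+3 = 24 → write 8 carry 1
  a×7+1 = 71 → write 7 carry 4
  8×7+4 = 60 → write c carry 3
  6×7+3 = 45 → write d carry 2
  a×7+2 = 72 → write 8 carry 4
  1×7+4 = 11 → write b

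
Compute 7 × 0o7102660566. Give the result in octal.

0o61723725072

Multiply each base-8 digit by 7, carrying:
  6×7 = 42 → write 2 carry 5
  6×7+5 = 47 → write 7 carry 5
  5×7+5 = 40 → write 0 carry 5
  0×7+5 = 5 → write 5
  6×7 = 42 → write 2 carry 5
  6×7+5 = 47 → write 7 carry 5
  2×7+5 = 19 → write 3 carry 2
  0×7+2 = 2 → write 2
  1×7 = 7 → write 7
  7×7 = 49 → write 1 carry 6
  remaining carry: 6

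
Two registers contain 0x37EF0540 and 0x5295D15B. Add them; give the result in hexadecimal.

0x8A84D69B

Add column by column in base 16, right to left:
  0+B = B
  4+5 = 9
  5+1 = 6
  0+D = D
  F+5 = 4 carry 1
  E+9+1 = 8 carry 1
  7+2+1 = A
  3+5 = 8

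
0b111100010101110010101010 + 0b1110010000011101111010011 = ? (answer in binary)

0b10101110011001100001111101

Add column by column in base 2, right to left:
  0+1 = 1
  1+1 = 0 carry 1
  0+0+1 = 1
  1+0 = 1
  0+1 = 1
  1+0 = 1
  0+1 = 1
  1+1 = 0 carry 1
  0+1+1 = 0 carry 1
  0+1+1 = 0 carry 1
  1+0+1 = 0 carry 1
  1+1+1 = 1 carry 1
  1+1+1 = 1 carry 1
  0+1+1 = 0 carry 1
  1+0+1 = 0 carry 1
  0+0+1 = 1
  1+0 = 1
  0+0 = 0
  0+0 = 0
  0+1 = 1
  1+0 = 1
  1+0 = 1
  1+1 = 0 carry 1
  1+1+1 = 1 carry 1
  0+1+1 = 0 carry 1
  final carry 1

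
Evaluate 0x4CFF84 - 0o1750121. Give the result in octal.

0o21227463

0x4CFF84 = 0o23177604 in octal.
Subtract column by column in base 8:
  4-1 → 3
  0-2 → 6 (borrow)
  6-1-1 → 4
  7-0 → 7
  7-5 → 2
  1-7 → 2 (borrow)
  3-1-1 → 1
  2-0 → 2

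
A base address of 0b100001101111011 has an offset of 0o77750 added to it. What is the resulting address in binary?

0o77750 = 0b111111111101000 in binary.
Add column by column in base 2, right to left:
  1+0 = 1
  1+0 = 1
  0+0 = 0
  1+1 = 0 carry 1
  1+0+1 = 0 carry 1
  1+1+1 = 1 carry 1
  1+1+1 = 1 carry 1
  0+1+1 = 0 carry 1
  1+1+1 = 1 carry 1
  1+1+1 = 1 carry 1
  0+1+1 = 0 carry 1
  0+1+1 = 0 carry 1
  0+1+1 = 0 carry 1
  0+1+1 = 0 carry 1
  1+1+1 = 1 carry 1
  final carry 1

0b1100001101100011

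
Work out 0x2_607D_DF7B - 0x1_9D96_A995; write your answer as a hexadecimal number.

Subtract column by column in base 16:
  B-5 → 6
  7-9 → E (borrow)
  F-9-1 → 5
  D-A → 3
  D-6 → 7
  7-9 → E (borrow)
  0-D-1 → 2 (borrow)
  6-9-1 → C (borrow)
  2-1-1 → 0

0xC2E735E6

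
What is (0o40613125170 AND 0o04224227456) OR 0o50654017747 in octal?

0o40613125170 AND 0o04224227456 = 0o00200025050.
Then OR with 0o50654017747.

0o50654037757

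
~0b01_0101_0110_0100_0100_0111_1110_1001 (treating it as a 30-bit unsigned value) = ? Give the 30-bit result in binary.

0b101010100110111011100000010110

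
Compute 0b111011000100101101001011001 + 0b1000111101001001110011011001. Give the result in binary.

0b10000010101101111011100110010

Add column by column in base 2, right to left:
  1+1 = 0 carry 1
  0+0+1 = 1
  0+0 = 0
  1+1 = 0 carry 1
  1+1+1 = 1 carry 1
  0+0+1 = 1
  1+1 = 0 carry 1
  0+1+1 = 0 carry 1
  0+0+1 = 1
  1+0 = 1
  0+1 = 1
  1+1 = 0 carry 1
  1+1+1 = 1 carry 1
  0+0+1 = 1
  1+0 = 1
  0+1 = 1
  0+0 = 0
  1+0 = 1
  0+1 = 1
  0+0 = 0
  0+1 = 1
  1+1 = 0 carry 1
  1+1+1 = 1 carry 1
  0+1+1 = 0 carry 1
  1+0+1 = 0 carry 1
  1+0+1 = 0 carry 1
  1+0+1 = 0 carry 1
  0+1+1 = 0 carry 1
  final carry 1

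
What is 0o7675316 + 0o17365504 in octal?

0o27263022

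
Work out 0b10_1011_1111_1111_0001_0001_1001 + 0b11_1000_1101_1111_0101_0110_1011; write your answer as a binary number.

0b110010011011110011010000100

Add column by column in base 2, right to left:
  1+1 = 0 carry 1
  0+1+1 = 0 carry 1
  0+0+1 = 1
  1+1 = 0 carry 1
  1+0+1 = 0 carry 1
  0+1+1 = 0 carry 1
  0+1+1 = 0 carry 1
  0+0+1 = 1
  1+1 = 0 carry 1
  0+0+1 = 1
  0+1 = 1
  0+0 = 0
  1+1 = 0 carry 1
  1+1+1 = 1 carry 1
  1+1+1 = 1 carry 1
  1+1+1 = 1 carry 1
  1+1+1 = 1 carry 1
  1+0+1 = 0 carry 1
  1+1+1 = 1 carry 1
  1+1+1 = 1 carry 1
  1+0+1 = 0 carry 1
  1+0+1 = 0 carry 1
  0+0+1 = 1
  1+1 = 0 carry 1
  0+1+1 = 0 carry 1
  1+1+1 = 1 carry 1
  final carry 1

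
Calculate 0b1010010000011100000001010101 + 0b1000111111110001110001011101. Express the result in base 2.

Add column by column in base 2, right to left:
  1+1 = 0 carry 1
  0+0+1 = 1
  1+1 = 0 carry 1
  0+1+1 = 0 carry 1
  1+1+1 = 1 carry 1
  0+0+1 = 1
  1+1 = 0 carry 1
  0+0+1 = 1
  0+0 = 0
  0+0 = 0
  0+1 = 1
  0+1 = 1
  0+1 = 1
  0+0 = 0
  1+0 = 1
  1+0 = 1
  1+1 = 0 carry 1
  0+1+1 = 0 carry 1
  0+1+1 = 0 carry 1
  0+1+1 = 0 carry 1
  0+1+1 = 0 carry 1
  0+1+1 = 0 carry 1
  1+1+1 = 1 carry 1
  0+1+1 = 0 carry 1
  0+0+1 = 1
  1+0 = 1
  0+0 = 0
  1+1 = 0 carry 1
  final carry 1

0b10011010000001101110010110010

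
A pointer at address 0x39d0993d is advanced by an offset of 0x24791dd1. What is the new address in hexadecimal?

Add column by column in base 16, right to left:
  d+1 = e
  3+d = 0 carry 1
  9+d+1 = 7 carry 1
  9+1+1 = b
  0+9 = 9
  d+7 = 4 carry 1
  9+4+1 = e
  3+2 = 5

0x5e49b70e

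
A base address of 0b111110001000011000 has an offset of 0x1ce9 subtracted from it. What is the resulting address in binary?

0b111100010100101111

0x1ce9 = 0b1110011101001 in binary.
Subtract column by column in base 2:
  0-1 → 1 (borrow)
  0-0-1 → 1 (borrow)
  0-0-1 → 1 (borrow)
  1-1-1 → 1 (borrow)
  1-0-1 → 0
  0-1 → 1 (borrow)
  0-1-1 → 0 (borrow)
  0-1-1 → 0 (borrow)
  0-0-1 → 1 (borrow)
  1-0-1 → 0
  0-1 → 1 (borrow)
  0-1-1 → 0 (borrow)
  0-1-1 → 0 (borrow)
  1-0-1 → 0
  1-0 → 1
  1-0 → 1
  1-0 → 1
  1-0 → 1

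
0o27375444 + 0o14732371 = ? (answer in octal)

Add column by column in base 8, right to left:
  4+1 = 5
  4+7 = 3 carry 1
  4+3+1 = 0 carry 1
  5+2+1 = 0 carry 1
  7+3+1 = 3 carry 1
  3+7+1 = 3 carry 1
  7+4+1 = 4 carry 1
  2+1+1 = 4

0o44330035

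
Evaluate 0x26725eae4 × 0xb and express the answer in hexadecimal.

0x1a6ea117cc

Multiply each base-16 digit by 11, carrying:
  4×11 = 44 → write c carry 2
  e×11+2 = 156 → write c carry 9
  a×11+9 = 119 → write 7 carry 7
  e×11+7 = 161 → write 1 carry 10
  5×11+10 = 65 → write 1 carry 4
  2×11+4 = 26 → write a carry 1
  7×11+1 = 78 → write e carry 4
  6×11+4 = 70 → write 6 carry 4
  2×11+4 = 26 → write a carry 1
  remaining carry: 1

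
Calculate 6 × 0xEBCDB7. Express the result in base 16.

0x586D24A

Multiply each base-16 digit by 6, carrying:
  7×6 = 42 → write A carry 2
  B×6+2 = 68 → write 4 carry 4
  D×6+4 = 82 → write 2 carry 5
  C×6+5 = 77 → write D carry 4
  B×6+4 = 70 → write 6 carry 4
  E×6+4 = 88 → write 8 carry 5
  remaining carry: 5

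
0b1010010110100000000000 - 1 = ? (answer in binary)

The trailing 11 digits are 0, so subtracting 1 borrows through: they become 1 and the next digit up decrements.

0b1010010110011111111111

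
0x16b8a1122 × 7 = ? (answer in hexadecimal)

Multiply each base-16 digit by 7, carrying:
  2×7 = 14 → write e
  2×7 = 14 → write e
  1×7 = 7 → write 7
  1×7 = 7 → write 7
  a×7 = 70 → write 6 carry 4
  8×7+4 = 60 → write c carry 3
  b×7+3 = 80 → write 0 carry 5
  6×7+5 = 47 → write f carry 2
  1×7+2 = 9 → write 9

0x9f0c677ee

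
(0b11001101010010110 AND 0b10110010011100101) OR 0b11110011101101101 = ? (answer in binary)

0b11110011111101101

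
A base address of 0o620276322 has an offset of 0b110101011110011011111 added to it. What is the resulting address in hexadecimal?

0o620276322 = 0x6417cd2 in hexadecimal.
0b110101011110011011111 = 0x1abcdf in hexadecimal.
Add column by column in base 16, right to left:
  2+f = 1 carry 1
  d+d+1 = b carry 1
  c+c+1 = 9 carry 1
  7+b+1 = 3 carry 1
  1+a+1 = c
  4+1 = 5
  6+0 = 6

0x65c39b1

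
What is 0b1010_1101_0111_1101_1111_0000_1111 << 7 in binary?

Left shift by 7: append 7 zero bits.

0b10101101011111011111000011110000000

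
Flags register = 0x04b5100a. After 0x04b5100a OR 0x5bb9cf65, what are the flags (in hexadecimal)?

0x5fbddf6f

OR each hex digit independently (no carries):
  0|5=5, 4|b=f, b|b=b, 5|9=d, 1|c=d, 0|f=f, 0|6=6, a|5=f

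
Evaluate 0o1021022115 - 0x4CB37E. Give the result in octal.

0o775670317

0x4CB37E = 0o23131576 in octal.
Subtract column by column in base 8:
  5-6 → 7 (borrow)
  1-7-1 → 1 (borrow)
  1-5-1 → 3 (borrow)
  2-1-1 → 0
  2-3 → 7 (borrow)
  0-1-1 → 6 (borrow)
  1-3-1 → 5 (borrow)
  2-2-1 → 7 (borrow)
  0-0-1 → 7 (borrow)
  1-0-1 → 0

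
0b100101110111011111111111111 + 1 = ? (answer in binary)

0b100101110111100000000000000

The trailing 14 digits are 1 (max in base 2), so adding 1 cascades: they roll to 0 and the next digit up increments.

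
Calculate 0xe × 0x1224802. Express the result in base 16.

Multiply each base-16 digit by 14, carrying:
  2×14 = 28 → write c carry 1
  0×14+1 = 1 → write 1
  8×14 = 112 → write 0 carry 7
  4×14+7 = 63 → write f carry 3
  2×14+3 = 31 → write f carry 1
  2×14+1 = 29 → write d carry 1
  1×14+1 = 15 → write f

0xfdff01c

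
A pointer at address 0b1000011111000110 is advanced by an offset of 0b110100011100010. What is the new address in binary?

Add column by column in base 2, right to left:
  0+0 = 0
  1+1 = 0 carry 1
  1+0+1 = 0 carry 1
  0+0+1 = 1
  0+0 = 0
  0+1 = 1
  1+1 = 0 carry 1
  1+1+1 = 1 carry 1
  1+0+1 = 0 carry 1
  1+0+1 = 0 carry 1
  1+0+1 = 0 carry 1
  0+1+1 = 0 carry 1
  0+0+1 = 1
  0+1 = 1
  0+1 = 1
  1+0 = 1

0b1111000010101000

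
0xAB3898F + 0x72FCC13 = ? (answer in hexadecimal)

Add column by column in base 16, right to left:
  F+3 = 2 carry 1
  8+1+1 = A
  9+C = 5 carry 1
  8+C+1 = 5 carry 1
  3+F+1 = 3 carry 1
  B+2+1 = E
  A+7 = 1 carry 1
  final carry 1

0x11E355A2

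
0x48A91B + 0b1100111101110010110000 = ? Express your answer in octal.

0o37102713

0x48A91B = 0o22124433 in octal.
0b1100111101110010110000 = 0o14756260 in octal.
Add column by column in base 8, right to left:
  3+0 = 3
  3+6 = 1 carry 1
  4+2+1 = 7
  4+6 = 2 carry 1
  2+5+1 = 0 carry 1
  1+7+1 = 1 carry 1
  2+4+1 = 7
  2+1 = 3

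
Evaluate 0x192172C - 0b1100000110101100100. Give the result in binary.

0b1100011000000100111001000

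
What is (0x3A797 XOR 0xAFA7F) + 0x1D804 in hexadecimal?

0xB35EC

First 0x3A797 XOR 0xAFA7F = 0x95DE8.
Add column by column in base 16, right to left:
  8+4 = C
  E+0 = E
  D+8 = 5 carry 1
  5+D+1 = 3 carry 1
  9+1+1 = B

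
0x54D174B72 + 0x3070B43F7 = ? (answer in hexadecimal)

0x854228F69

Add column by column in base 16, right to left:
  2+7 = 9
  7+F = 6 carry 1
  B+3+1 = F
  4+4 = 8
  7+B = 2 carry 1
  1+0+1 = 2
  D+7 = 4 carry 1
  4+0+1 = 5
  5+3 = 8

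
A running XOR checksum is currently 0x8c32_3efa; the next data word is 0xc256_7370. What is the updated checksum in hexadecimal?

XOR each hex digit independently (no carries):
  8^c=4, c^2=e, 3^5=6, 2^6=4, 3^7=4, e^3=d, f^7=8, a^0=a

0x4e644d8a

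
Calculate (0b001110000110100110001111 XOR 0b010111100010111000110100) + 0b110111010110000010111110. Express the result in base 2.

0b1010000111010100001111001

First 0b001110000110100110001111 XOR 0b010111100010111000110100 = 0b011001100100011110111011.
Add column by column in base 2, right to left:
  1+0 = 1
  1+1 = 0 carry 1
  0+1+1 = 0 carry 1
  1+1+1 = 1 carry 1
  1+1+1 = 1 carry 1
  1+1+1 = 1 carry 1
  0+0+1 = 1
  1+1 = 0 carry 1
  1+0+1 = 0 carry 1
  1+0+1 = 0 carry 1
  1+0+1 = 0 carry 1
  0+0+1 = 1
  0+0 = 0
  0+1 = 1
  1+1 = 0 carry 1
  0+0+1 = 1
  0+1 = 1
  1+0 = 1
  1+1 = 0 carry 1
  0+1+1 = 0 carry 1
  0+1+1 = 0 carry 1
  1+0+1 = 0 carry 1
  1+1+1 = 1 carry 1
  0+1+1 = 0 carry 1
  final carry 1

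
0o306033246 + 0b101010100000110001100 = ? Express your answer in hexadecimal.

0x32d7832

0o306033246 = 0x31836a6 in hexadecimal.
0b101010100000110001100 = 0x15418c in hexadecimal.
Add column by column in base 16, right to left:
  6+c = 2 carry 1
  a+8+1 = 3 carry 1
  6+1+1 = 8
  3+4 = 7
  8+5 = d
  1+1 = 2
  3+0 = 3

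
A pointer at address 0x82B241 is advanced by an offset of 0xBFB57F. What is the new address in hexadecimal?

0x14267C0

Add column by column in base 16, right to left:
  1+F = 0 carry 1
  4+7+1 = C
  2+5 = 7
  B+B = 6 carry 1
  2+F+1 = 2 carry 1
  8+B+1 = 4 carry 1
  final carry 1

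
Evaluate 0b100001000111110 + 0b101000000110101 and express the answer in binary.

Add column by column in base 2, right to left:
  0+1 = 1
  1+0 = 1
  1+1 = 0 carry 1
  1+0+1 = 0 carry 1
  1+1+1 = 1 carry 1
  1+1+1 = 1 carry 1
  0+0+1 = 1
  0+0 = 0
  0+0 = 0
  1+0 = 1
  0+0 = 0
  0+0 = 0
  0+1 = 1
  0+0 = 0
  1+1 = 0 carry 1
  final carry 1

0b1001001001110011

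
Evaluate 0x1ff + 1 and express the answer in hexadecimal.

0x200

The trailing 2 digits are F (max in base 16), so adding 1 cascades: they roll to 0 and the next digit up increments.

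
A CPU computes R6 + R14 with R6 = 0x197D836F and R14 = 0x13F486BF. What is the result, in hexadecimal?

Add column by column in base 16, right to left:
  F+F = E carry 1
  6+B+1 = 2 carry 1
  3+6+1 = A
  8+8 = 0 carry 1
  D+4+1 = 2 carry 1
  7+F+1 = 7 carry 1
  9+3+1 = D
  1+1 = 2

0x2D720A2E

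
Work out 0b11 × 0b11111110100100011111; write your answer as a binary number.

Multiply each base-2 digit by 3, carrying:
  1×3 = 3 → write 1 carry 1
  1×3+1 = 4 → write 0 carry 2
  1×3+2 = 5 → write 1 carry 2
  1×3+2 = 5 → write 1 carry 2
  1×3+2 = 5 → write 1 carry 2
  0×3+2 = 2 → write 0 carry 1
  0×3+1 = 1 → write 1
  0×3 = 0 → write 0
  1×3 = 3 → write 1 carry 1
  0×3+1 = 1 → write 1
  0×3 = 0 → write 0
  1×3 = 3 → write 1 carry 1
  0×3+1 = 1 → write 1
  1×3 = 3 → write 1 carry 1
  1×3+1 = 4 → write 0 carry 2
  1×3+2 = 5 → write 1 carry 2
  1×3+2 = 5 → write 1 carry 2
  1×3+2 = 5 → write 1 carry 2
  1×3+2 = 5 → write 1 carry 2
  1×3+2 = 5 → write 1 carry 2
  remaining carry: 10

0b1011111011101101011101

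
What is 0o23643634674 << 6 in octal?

0o2364363467400

Shifting left by 6 bits = 2 oct digits: append 2 zeros.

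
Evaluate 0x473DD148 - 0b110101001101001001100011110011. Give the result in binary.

0x473DD148 = 0b1000111001111011101000101001000 in binary.
Subtract column by column in base 2:
  0-1 → 1 (borrow)
  0-1-1 → 0 (borrow)
  0-0-1 → 1 (borrow)
  1-0-1 → 0
  0-1 → 1 (borrow)
  0-1-1 → 0 (borrow)
  1-1-1 → 1 (borrow)
  0-1-1 → 0 (borrow)
  1-0-1 → 0
  0-0 → 0
  0-0 → 0
  0-1 → 1 (borrow)
  1-1-1 → 1 (borrow)
  0-0-1 → 1 (borrow)
  1-0-1 → 0
  1-1 → 0
  1-0 → 1
  0-0 → 0
  1-1 → 0
  1-0 → 1
  1-1 → 0
  1-1 → 0
  0-0 → 0
  0-0 → 0
  1-1 → 0
  1-0 → 1
  1-1 → 0
  0-0 → 0
  0-1 → 1 (borrow)
  0-1-1 → 0 (borrow)
  1-0-1 → 0

0b10010000010010011100001010101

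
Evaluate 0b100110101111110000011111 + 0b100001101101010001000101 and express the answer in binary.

0b1001000011101000001100100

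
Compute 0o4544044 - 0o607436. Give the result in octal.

Subtract column by column in base 8:
  4-6 → 6 (borrow)
  4-3-1 → 0
  0-4 → 4 (borrow)
  4-7-1 → 4 (borrow)
  4-0-1 → 3
  5-6 → 7 (borrow)
  4-0-1 → 3

0o3734406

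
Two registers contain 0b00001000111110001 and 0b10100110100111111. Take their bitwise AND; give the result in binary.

0b00000000100110001

AND bit by bit (1 only where both bits are 1):
  00001000111110001
& 10100110100111111
= 00000000100110001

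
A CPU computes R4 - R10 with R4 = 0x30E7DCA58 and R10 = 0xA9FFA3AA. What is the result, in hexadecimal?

0x2647E26AE

Subtract column by column in base 16:
  8-A → E (borrow)
  5-A-1 → A (borrow)
  A-3-1 → 6
  C-A → 2
  D-F → E (borrow)
  7-F-1 → 7 (borrow)
  E-9-1 → 4
  0-A → 6 (borrow)
  3-0-1 → 2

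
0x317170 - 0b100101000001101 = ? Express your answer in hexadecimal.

0x312763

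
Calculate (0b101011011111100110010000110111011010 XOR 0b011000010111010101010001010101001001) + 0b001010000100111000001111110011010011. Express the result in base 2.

0b111101001101101011010001010101100110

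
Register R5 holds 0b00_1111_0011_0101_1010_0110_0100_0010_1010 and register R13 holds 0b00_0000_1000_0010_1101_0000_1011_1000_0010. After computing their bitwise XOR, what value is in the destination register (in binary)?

0b0011111011011101110110111110101000

XOR bit by bit (1 where the bits differ):
  0011110011010110100110010000101010
^ 0000001000001011010000101110000010
= 0011111011011101110110111110101000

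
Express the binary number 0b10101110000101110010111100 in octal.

0o256056274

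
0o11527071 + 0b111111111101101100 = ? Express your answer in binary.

0o11527071 = 0b1001101010111000111001 in binary.
Add column by column in base 2, right to left:
  1+0 = 1
  0+0 = 0
  0+1 = 1
  1+1 = 0 carry 1
  1+0+1 = 0 carry 1
  1+1+1 = 1 carry 1
  0+1+1 = 0 carry 1
  0+0+1 = 1
  0+1 = 1
  1+1 = 0 carry 1
  1+1+1 = 1 carry 1
  1+1+1 = 1 carry 1
  0+1+1 = 0 carry 1
  1+1+1 = 1 carry 1
  0+1+1 = 0 carry 1
  1+1+1 = 1 carry 1
  0+1+1 = 0 carry 1
  1+1+1 = 1 carry 1
  1+0+1 = 0 carry 1
  0+0+1 = 1
  0+0 = 0
  1+0 = 1

0b1010101010110110100101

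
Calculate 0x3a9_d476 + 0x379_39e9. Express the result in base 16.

0x7230e5f

Add column by column in base 16, right to left:
  6+9 = f
  7+e = 5 carry 1
  4+9+1 = e
  d+3 = 0 carry 1
  9+9+1 = 3 carry 1
  a+7+1 = 2 carry 1
  3+3+1 = 7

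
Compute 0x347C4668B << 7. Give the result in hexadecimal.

0x1A3E2334580

7 bits is not a whole number of base-16 digits; in binary: 1101000111110001000110011010001011 << 7 = 11010001111100010001100110100010110000000.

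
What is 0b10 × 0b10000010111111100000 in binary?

Multiply each base-2 digit by 2, carrying:
  0×2 = 0 → write 0
  0×2 = 0 → write 0
  0×2 = 0 → write 0
  0×2 = 0 → write 0
  0×2 = 0 → write 0
  1×2 = 2 → write 0 carry 1
  1×2+1 = 3 → write 1 carry 1
  1×2+1 = 3 → write 1 carry 1
  1×2+1 = 3 → write 1 carry 1
  1×2+1 = 3 → write 1 carry 1
  1×2+1 = 3 → write 1 carry 1
  1×2+1 = 3 → write 1 carry 1
  0×2+1 = 1 → write 1
  1×2 = 2 → write 0 carry 1
  0×2+1 = 1 → write 1
  0×2 = 0 → write 0
  0×2 = 0 → write 0
  0×2 = 0 → write 0
  0×2 = 0 → write 0
  1×2 = 2 → write 0 carry 1
  remaining carry: 1

0b100000101111111000000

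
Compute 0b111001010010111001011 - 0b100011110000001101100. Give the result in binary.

Subtract column by column in base 2:
  1-0 → 1
  1-0 → 1
  0-1 → 1 (borrow)
  1-1-1 → 1 (borrow)
  0-0-1 → 1 (borrow)
  0-1-1 → 0 (borrow)
  1-1-1 → 1 (borrow)
  1-0-1 → 0
  1-0 → 1
  0-0 → 0
  1-0 → 1
  0-0 → 0
  0-0 → 0
  1-1 → 0
  0-1 → 1 (borrow)
  1-1-1 → 1 (borrow)
  0-1-1 → 0 (borrow)
  0-0-1 → 1 (borrow)
  1-0-1 → 0
  1-0 → 1
  1-1 → 0

0b10101100010101011111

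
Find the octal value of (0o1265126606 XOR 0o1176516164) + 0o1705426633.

0o2221057615

First 0o1265126606 XOR 0o1176516164 = 0o0313430762.
Add column by column in base 8, right to left:
  2+3 = 5
  6+3 = 1 carry 1
  7+6+1 = 6 carry 1
  0+6+1 = 7
  3+2 = 5
  4+4 = 0 carry 1
  3+5+1 = 1 carry 1
  1+0+1 = 2
  3+7 = 2 carry 1
  0+1+1 = 2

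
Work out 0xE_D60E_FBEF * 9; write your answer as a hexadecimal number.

0x858686DB67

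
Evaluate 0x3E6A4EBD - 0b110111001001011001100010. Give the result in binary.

0b111101100011011011100001011011

0x3E6A4EBD = 0b111110011010100100111010111101 in binary.
Subtract column by column in base 2:
  1-0 → 1
  0-1 → 1 (borrow)
  1-0-1 → 0
  1-0 → 1
  1-0 → 1
  1-1 → 0
  0-1 → 1 (borrow)
  1-0-1 → 0
  0-0 → 0
  1-1 → 0
  1-1 → 0
  1-0 → 1
  0-1 → 1 (borrow)
  0-0-1 → 1 (borrow)
  1-0-1 → 0
  0-1 → 1 (borrow)
  0-0-1 → 1 (borrow)
  1-0-1 → 0
  0-1 → 1 (borrow)
  1-1-1 → 1 (borrow)
  0-1-1 → 0 (borrow)
  1-0-1 → 0
  1-1 → 0
  0-1 → 1 (borrow)
  0-0-1 → 1 (borrow)
  1-0-1 → 0
  1-0 → 1
  1-0 → 1
  1-0 → 1
  1-0 → 1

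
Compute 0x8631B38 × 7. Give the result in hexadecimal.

Multiply each base-16 digit by 7, carrying:
  8×7 = 56 → write 8 carry 3
  3×7+3 = 24 → write 8 carry 1
  B×7+1 = 78 → write E carry 4
  1×7+4 = 11 → write B
  3×7 = 21 → write 5 carry 1
  6×7+1 = 43 → write B carry 2
  8×7+2 = 58 → write A carry 3
  remaining carry: 3

0x3AB5BE88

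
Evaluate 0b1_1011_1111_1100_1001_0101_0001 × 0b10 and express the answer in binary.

0b11011111111001001010100010

Multiply each base-2 digit by 2, carrying:
  1×2 = 2 → write 0 carry 1
  0×2+1 = 1 → write 1
  0×2 = 0 → write 0
  0×2 = 0 → write 0
  1×2 = 2 → write 0 carry 1
  0×2+1 = 1 → write 1
  1×2 = 2 → write 0 carry 1
  0×2+1 = 1 → write 1
  1×2 = 2 → write 0 carry 1
  0×2+1 = 1 → write 1
  0×2 = 0 → write 0
  1×2 = 2 → write 0 carry 1
  0×2+1 = 1 → write 1
  0×2 = 0 → write 0
  1×2 = 2 → write 0 carry 1
  1×2+1 = 3 → write 1 carry 1
  1×2+1 = 3 → write 1 carry 1
  1×2+1 = 3 → write 1 carry 1
  1×2+1 = 3 → write 1 carry 1
  1×2+1 = 3 → write 1 carry 1
  1×2+1 = 3 → write 1 carry 1
  1×2+1 = 3 → write 1 carry 1
  0×2+1 = 1 → write 1
  1×2 = 2 → write 0 carry 1
  1×2+1 = 3 → write 1 carry 1
  remaining carry: 1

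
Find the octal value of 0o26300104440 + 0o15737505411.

Add column by column in base 8, right to left:
  0+1 = 1
  4+1 = 5
  4+4 = 0 carry 1
  4+5+1 = 2 carry 1
  0+0+1 = 1
  1+5 = 6
  0+7 = 7
  0+3 = 3
  3+7 = 2 carry 1
  6+5+1 = 4 carry 1
  2+1+1 = 4

0o44237612051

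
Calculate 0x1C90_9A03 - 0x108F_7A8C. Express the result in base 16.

0xC011F77

Subtract column by column in base 16:
  3-C → 7 (borrow)
  0-8-1 → 7 (borrow)
  A-A-1 → F (borrow)
  9-7-1 → 1
  0-F → 1 (borrow)
  9-8-1 → 0
  C-0 → C
  1-1 → 0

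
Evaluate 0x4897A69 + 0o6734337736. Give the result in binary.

0x4897A69 = 0b100100010010111101001101001 in binary.
0o6734337736 = 0b110111011100011011111111011110 in binary.
Add column by column in base 2, right to left:
  1+0 = 1
  0+1 = 1
  0+1 = 1
  1+1 = 0 carry 1
  0+1+1 = 0 carry 1
  1+0+1 = 0 carry 1
  1+1+1 = 1 carry 1
  0+1+1 = 0 carry 1
  0+1+1 = 0 carry 1
  1+1+1 = 1 carry 1
  0+1+1 = 0 carry 1
  1+1+1 = 1 carry 1
  1+1+1 = 1 carry 1
  1+1+1 = 1 carry 1
  1+0+1 = 0 carry 1
  0+1+1 = 0 carry 1
  1+1+1 = 1 carry 1
  0+0+1 = 1
  0+0 = 0
  1+0 = 1
  0+1 = 1
  0+1 = 1
  0+1 = 1
  1+0 = 1
  0+1 = 1
  0+1 = 1
  1+1 = 0 carry 1
  0+0+1 = 1
  0+1 = 1
  0+1 = 1

0b111011111110110011101001000111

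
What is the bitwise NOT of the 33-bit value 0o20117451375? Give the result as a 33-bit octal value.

Each oct digit d becomes 7−d:
  2→5, 0→7, 1→6, 1→6, 7→0, 4→3, 5→2, 1→6, 3→4, 7→0, 5→2

0o57660326402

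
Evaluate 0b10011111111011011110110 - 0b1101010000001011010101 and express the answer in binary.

Subtract column by column in base 2:
  0-1 → 1 (borrow)
  1-0-1 → 0
  1-1 → 0
  0-0 → 0
  1-1 → 0
  1-0 → 1
  1-1 → 0
  1-1 → 0
  0-0 → 0
  1-1 → 0
  1-0 → 1
  0-0 → 0
  1-0 → 1
  1-0 → 1
  1-0 → 1
  1-0 → 1
  1-1 → 0
  1-0 → 1
  1-1 → 0
  1-0 → 1
  0-1 → 1 (borrow)
  0-1-1 → 0 (borrow)
  1-0-1 → 0

0b110101111010000100001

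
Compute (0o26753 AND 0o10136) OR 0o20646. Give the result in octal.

0o26753 AND 0o10136 = 0o00112.
Then OR with 0o20646.

0o20756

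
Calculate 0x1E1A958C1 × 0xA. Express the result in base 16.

Multiply each base-16 digit by 10, carrying:
  1×10 = 10 → write A
  C×10 = 120 → write 8 carry 7
  8×10+7 = 87 → write 7 carry 5
  5×10+5 = 55 → write 7 carry 3
  9×10+3 = 93 → write D carry 5
  A×10+5 = 105 → write 9 carry 6
  1×10+6 = 16 → write 0 carry 1
  E×10+1 = 141 → write D carry 8
  1×10+8 = 18 → write 2 carry 1
  remaining carry: 1

0x12D09D778A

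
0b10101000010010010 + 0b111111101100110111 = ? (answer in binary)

0b1010100101111001001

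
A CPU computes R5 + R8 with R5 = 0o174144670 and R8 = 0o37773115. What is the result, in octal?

Add column by column in base 8, right to left:
  0+5 = 5
  7+1 = 0 carry 1
  6+1+1 = 0 carry 1
  4+3+1 = 0 carry 1
  4+7+1 = 4 carry 1
  1+7+1 = 1 carry 1
  4+7+1 = 4 carry 1
  7+3+1 = 3 carry 1
  1+0+1 = 2

0o234140005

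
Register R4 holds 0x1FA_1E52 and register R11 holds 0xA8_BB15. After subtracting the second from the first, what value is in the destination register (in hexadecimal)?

0x151633D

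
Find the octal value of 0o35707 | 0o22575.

0o37777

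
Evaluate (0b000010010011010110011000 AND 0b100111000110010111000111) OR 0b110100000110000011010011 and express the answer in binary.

0b110110000110010111010011

0b000010010011010110011000 AND 0b100111000110010111000111 = 0b000010000010010110000000.
Then OR with 0b110100000110000011010011.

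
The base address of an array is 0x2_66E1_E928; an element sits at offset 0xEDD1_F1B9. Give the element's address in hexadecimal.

Add column by column in base 16, right to left:
  8+9 = 1 carry 1
  2+B+1 = E
  9+1 = A
  E+F = D carry 1
  1+1+1 = 3
  E+D = B carry 1
  6+D+1 = 4 carry 1
  6+E+1 = 5 carry 1
  2+0+1 = 3

0x354B3DAE1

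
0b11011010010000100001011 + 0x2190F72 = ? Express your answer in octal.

0b11011010010000100001011 = 0o33220413 in octal.
0x2190F72 = 0o206207562 in octal.
Add column by column in base 8, right to left:
  3+2 = 5
  1+6 = 7
  4+5 = 1 carry 1
  0+7+1 = 0 carry 1
  2+0+1 = 3
  2+2 = 4
  3+6 = 1 carry 1
  3+0+1 = 4
  0+2 = 2

0o241430175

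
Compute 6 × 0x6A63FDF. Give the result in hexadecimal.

0x27E57F3A

Multiply each base-16 digit by 6, carrying:
  F×6 = 90 → write A carry 5
  D×6+5 = 83 → write 3 carry 5
  F×6+5 = 95 → write F carry 5
  3×6+5 = 23 → write 7 carry 1
  6×6+1 = 37 → write 5 carry 2
  A×6+2 = 62 → write E carry 3
  6×6+3 = 39 → write 7 carry 2
  remaining carry: 2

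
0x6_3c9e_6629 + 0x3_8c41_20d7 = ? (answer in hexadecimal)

0x9c8df8700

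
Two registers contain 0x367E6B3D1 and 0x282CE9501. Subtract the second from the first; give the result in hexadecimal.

Subtract column by column in base 16:
  1-1 → 0
  D-0 → D
  3-5 → E (borrow)
  B-9-1 → 1
  6-E → 8 (borrow)
  E-C-1 → 1
  7-2 → 5
  6-8 → E (borrow)
  3-2-1 → 0

0xE5181ED0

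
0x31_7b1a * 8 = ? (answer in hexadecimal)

Multiply each base-16 digit by 8, carrying:
  a×8 = 80 → write 0 carry 5
  1×8+5 = 13 → write d
  b×8 = 88 → write 8 carry 5
  7×8+5 = 61 → write d carry 3
  1×8+3 = 11 → write b
  3×8 = 24 → write 8 carry 1
  remaining carry: 1

0x18bd8d0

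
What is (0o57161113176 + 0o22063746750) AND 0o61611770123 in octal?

0o1201060102

Add column by column in base 8, right to left:
  6+0 = 6
  7+5 = 4 carry 1
  1+7+1 = 1 carry 1
  3+6+1 = 2 carry 1
  1+4+1 = 6
  1+7 = 0 carry 1
  1+3+1 = 5
  6+6 = 4 carry 1
  1+0+1 = 2
  7+2 = 1 carry 1
  5+2+1 = 0 carry 1
  final carry 1
Sum = 0o101245062146; now AND with 0o61611770123:
  1&0=0, 0&6=0, 1&1=1, 2&6=2, 4&1=0, 5&1=1, 0&7=0, 6&7=6, 2&0=0, 1&1=1, 4&2=0, 6&3=2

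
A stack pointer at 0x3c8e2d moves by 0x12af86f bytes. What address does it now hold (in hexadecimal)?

Add column by column in base 16, right to left:
  d+f = c carry 1
  2+6+1 = 9
  e+8 = 6 carry 1
  8+f+1 = 8 carry 1
  c+a+1 = 7 carry 1
  3+2+1 = 6
  0+1 = 1

0x167869c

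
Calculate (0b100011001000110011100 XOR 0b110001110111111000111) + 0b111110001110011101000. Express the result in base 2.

First 0b100011001000110011100 XOR 0b110001110111111000111 = 0b010010111111001011011.
Add column by column in base 2, right to left:
  1+0 = 1
  1+0 = 1
  0+0 = 0
  1+1 = 0 carry 1
  1+0+1 = 0 carry 1
  0+1+1 = 0 carry 1
  1+1+1 = 1 carry 1
  0+1+1 = 0 carry 1
  0+0+1 = 1
  1+0 = 1
  1+1 = 0 carry 1
  1+1+1 = 1 carry 1
  1+1+1 = 1 carry 1
  1+0+1 = 0 carry 1
  1+0+1 = 0 carry 1
  0+0+1 = 1
  1+1 = 0 carry 1
  0+1+1 = 0 carry 1
  0+1+1 = 0 carry 1
  1+1+1 = 1 carry 1
  0+1+1 = 0 carry 1
  final carry 1

0b1010001001101101000011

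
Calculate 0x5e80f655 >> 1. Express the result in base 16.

0x2f407b2a

1 bits is not a whole number of base-16 digits; in binary: 1011110100000001111011001010101 >> 1 = 101111010000000111101100101010.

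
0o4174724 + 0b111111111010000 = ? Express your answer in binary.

0o4174724 = 0b100001111100111010100 in binary.
Add column by column in base 2, right to left:
  0+0 = 0
  0+0 = 0
  1+0 = 1
  0+0 = 0
  1+1 = 0 carry 1
  0+0+1 = 1
  1+1 = 0 carry 1
  1+1+1 = 1 carry 1
  1+1+1 = 1 carry 1
  0+1+1 = 0 carry 1
  0+1+1 = 0 carry 1
  1+1+1 = 1 carry 1
  1+1+1 = 1 carry 1
  1+1+1 = 1 carry 1
  1+1+1 = 1 carry 1
  1+0+1 = 0 carry 1
  0+0+1 = 1
  0+0 = 0
  0+0 = 0
  0+0 = 0
  1+0 = 1

0b100010111100110100100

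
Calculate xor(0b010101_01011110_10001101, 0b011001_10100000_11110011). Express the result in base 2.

0b0011001111111001111110

XOR bit by bit (1 where the bits differ):
  0101010101111010001101
^ 0110011010000011110011
= 0011001111111001111110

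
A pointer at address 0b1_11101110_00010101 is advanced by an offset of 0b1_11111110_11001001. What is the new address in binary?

Add column by column in base 2, right to left:
  1+1 = 0 carry 1
  0+0+1 = 1
  1+0 = 1
  0+1 = 1
  1+0 = 1
  0+0 = 0
  0+1 = 1
  0+1 = 1
  0+0 = 0
  1+1 = 0 carry 1
  1+1+1 = 1 carry 1
  1+1+1 = 1 carry 1
  0+1+1 = 0 carry 1
  1+1+1 = 1 carry 1
  1+1+1 = 1 carry 1
  1+1+1 = 1 carry 1
  1+1+1 = 1 carry 1
  final carry 1

0b111110110011011110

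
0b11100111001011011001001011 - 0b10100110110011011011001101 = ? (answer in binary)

Subtract column by column in base 2:
  1-1 → 0
  1-0 → 1
  0-1 → 1 (borrow)
  1-1-1 → 1 (borrow)
  0-0-1 → 1 (borrow)
  0-0-1 → 1 (borrow)
  1-1-1 → 1 (borrow)
  0-1-1 → 0 (borrow)
  0-0-1 → 1 (borrow)
  1-1-1 → 1 (borrow)
  1-1-1 → 1 (borrow)
  0-0-1 → 1 (borrow)
  1-1-1 → 1 (borrow)
  1-1-1 → 1 (borrow)
  0-0-1 → 1 (borrow)
  1-0-1 → 0
  0-1 → 1 (borrow)
  0-1-1 → 0 (borrow)
  1-0-1 → 0
  1-1 → 0
  1-1 → 0
  0-0 → 0
  0-0 → 0
  1-1 → 0
  1-0 → 1
  1-1 → 0

0b1000000010111111101111110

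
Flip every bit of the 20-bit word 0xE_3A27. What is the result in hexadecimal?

0x1C5D8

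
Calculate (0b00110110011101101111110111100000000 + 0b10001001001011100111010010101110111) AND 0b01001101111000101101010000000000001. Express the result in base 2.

0b1101101000000101000000000000001

Add column by column in base 2, right to left:
  0+1 = 1
  0+1 = 1
  0+1 = 1
  0+0 = 0
  0+1 = 1
  0+1 = 1
  0+1 = 1
  0+0 = 0
  1+1 = 0 carry 1
  1+0+1 = 0 carry 1
  1+1+1 = 1 carry 1
  1+0+1 = 0 carry 1
  0+0+1 = 1
  1+1 = 0 carry 1
  1+0+1 = 0 carry 1
  1+1+1 = 1 carry 1
  1+1+1 = 1 carry 1
  1+1+1 = 1 carry 1
  1+0+1 = 0 carry 1
  0+0+1 = 1
  1+1 = 0 carry 1
  1+1+1 = 1 carry 1
  0+1+1 = 0 carry 1
  1+0+1 = 0 carry 1
  1+1+1 = 1 carry 1
  1+0+1 = 0 carry 1
  0+0+1 = 1
  0+1 = 1
  1+0 = 1
  1+0 = 1
  0+1 = 1
  1+0 = 1
  1+0 = 1
  0+0 = 0
  0+1 = 1
Sum = 0b10111111101001010111001010001110111; now AND with 0b01001101111000101101010000000000001:
  10111111101001010111001010001110111
& 01001101111000101101010000000000001
= 00001101101000000101000000000000001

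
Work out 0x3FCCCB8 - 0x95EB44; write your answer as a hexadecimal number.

Subtract column by column in base 16:
  8-4 → 4
  B-4 → 7
  C-B → 1
  C-E → E (borrow)
  C-5-1 → 6
  F-9 → 6
  3-0 → 3

0x366E174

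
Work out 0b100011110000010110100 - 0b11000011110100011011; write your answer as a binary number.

Subtract column by column in base 2:
  0-1 → 1 (borrow)
  0-1-1 → 0 (borrow)
  1-0-1 → 0
  0-1 → 1 (borrow)
  1-1-1 → 1 (borrow)
  1-0-1 → 0
  0-0 → 0
  1-0 → 1
  0-1 → 1 (borrow)
  0-0-1 → 1 (borrow)
  0-1-1 → 0 (borrow)
  0-1-1 → 0 (borrow)
  0-1-1 → 0 (borrow)
  1-1-1 → 1 (borrow)
  1-0-1 → 0
  1-0 → 1
  1-0 → 1
  0-0 → 0
  0-1 → 1 (borrow)
  0-1-1 → 0 (borrow)
  1-0-1 → 0

0b1011010001110011001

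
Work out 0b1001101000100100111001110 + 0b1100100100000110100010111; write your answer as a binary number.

Add column by column in base 2, right to left:
  0+1 = 1
  1+1 = 0 carry 1
  1+1+1 = 1 carry 1
  1+0+1 = 0 carry 1
  0+1+1 = 0 carry 1
  0+0+1 = 1
  1+0 = 1
  1+0 = 1
  1+1 = 0 carry 1
  0+0+1 = 1
  0+1 = 1
  1+1 = 0 carry 1
  0+0+1 = 1
  0+0 = 0
  1+0 = 1
  0+0 = 0
  0+0 = 0
  0+1 = 1
  1+0 = 1
  0+0 = 0
  1+1 = 0 carry 1
  1+0+1 = 0 carry 1
  0+0+1 = 1
  0+1 = 1
  1+1 = 0 carry 1
  final carry 1

0b10110001100101011011100101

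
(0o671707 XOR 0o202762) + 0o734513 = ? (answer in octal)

First 0o671707 XOR 0o202762 = 0o473065.
Add column by column in base 8, right to left:
  5+3 = 0 carry 1
  6+1+1 = 0 carry 1
  0+5+1 = 6
  3+4 = 7
  7+3 = 2 carry 1
  4+7+1 = 4 carry 1
  final carry 1

0o1427600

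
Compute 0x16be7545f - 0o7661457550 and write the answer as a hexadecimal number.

0x12d20f4f7

0o7661457550 = 0x3ec65f68 in hexadecimal.
Subtract column by column in base 16:
  f-8 → 7
  5-6 → f (borrow)
  4-f-1 → 4 (borrow)
  5-5-1 → f (borrow)
  7-6-1 → 0
  e-c → 2
  b-e → d (borrow)
  6-3-1 → 2
  1-0 → 1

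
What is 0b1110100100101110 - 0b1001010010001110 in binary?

0b101010010100000

Subtract column by column in base 2:
  0-0 → 0
  1-1 → 0
  1-1 → 0
  1-1 → 0
  0-0 → 0
  1-0 → 1
  0-0 → 0
  0-1 → 1 (borrow)
  1-0-1 → 0
  0-0 → 0
  0-1 → 1 (borrow)
  1-0-1 → 0
  0-1 → 1 (borrow)
  1-0-1 → 0
  1-0 → 1
  1-1 → 0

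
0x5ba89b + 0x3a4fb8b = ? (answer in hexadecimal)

0x400a426

Add column by column in base 16, right to left:
  b+b = 6 carry 1
  9+8+1 = 2 carry 1
  8+b+1 = 4 carry 1
  a+f+1 = a carry 1
  b+4+1 = 0 carry 1
  5+a+1 = 0 carry 1
  0+3+1 = 4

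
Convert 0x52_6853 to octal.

Expand each hex digit to 4 bits: 5=0101 2=0010 6=0110 8=1000 5=0101 3=0011.
Group the bits in threes: 010 100 100 110 100 001 010 011 → 24464123.

0o24464123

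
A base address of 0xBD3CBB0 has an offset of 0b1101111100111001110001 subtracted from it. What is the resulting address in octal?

0o1346776477

0xBD3CBB0 = 0o1364745660 in octal.
0b1101111100111001110001 = 0o15747161 in octal.
Subtract column by column in base 8:
  0-1 → 7 (borrow)
  6-6-1 → 7 (borrow)
  6-1-1 → 4
  5-7 → 6 (borrow)
  4-4-1 → 7 (borrow)
  7-7-1 → 7 (borrow)
  4-5-1 → 6 (borrow)
  6-1-1 → 4
  3-0 → 3
  1-0 → 1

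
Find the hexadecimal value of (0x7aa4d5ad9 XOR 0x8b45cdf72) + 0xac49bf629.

0x19e2ad7bd4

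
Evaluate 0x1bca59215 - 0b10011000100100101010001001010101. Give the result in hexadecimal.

0x12412efc0

0b10011000100100101010001001010101 = 0x9892a255 in hexadecimal.
Subtract column by column in base 16:
  5-5 → 0
  1-5 → c (borrow)
  2-2-1 → f (borrow)
  9-a-1 → e (borrow)
  5-2-1 → 2
  a-9 → 1
  c-8 → 4
  b-9 → 2
  1-0 → 1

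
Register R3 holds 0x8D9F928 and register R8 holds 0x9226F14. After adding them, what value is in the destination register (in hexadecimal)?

Add column by column in base 16, right to left:
  8+4 = C
  2+1 = 3
  9+F = 8 carry 1
  F+6+1 = 6 carry 1
  9+2+1 = C
  D+2 = F
  8+9 = 1 carry 1
  final carry 1

0x11FC683C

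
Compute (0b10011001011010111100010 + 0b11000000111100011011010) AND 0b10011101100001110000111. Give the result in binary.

0b11000000001010000100

Add column by column in base 2, right to left:
  0+0 = 0
  1+1 = 0 carry 1
  0+0+1 = 1
  0+1 = 1
  0+1 = 1
  1+0 = 1
  1+1 = 0 carry 1
  1+1+1 = 1 carry 1
  1+0+1 = 0 carry 1
  0+0+1 = 1
  1+0 = 1
  0+1 = 1
  1+1 = 0 carry 1
  1+1+1 = 1 carry 1
  0+1+1 = 0 carry 1
  1+0+1 = 0 carry 1
  0+0+1 = 1
  0+0 = 0
  1+0 = 1
  1+0 = 1
  0+0 = 0
  0+1 = 1
  1+1 = 0 carry 1
  final carry 1
Sum = 0b101011010010111010111100; now AND with 0b10011101100001110000111:
  101011010010111010111100
& 010011101100001110000111
= 000011000000001010000100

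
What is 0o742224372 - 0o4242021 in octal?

0o735762351

Subtract column by column in base 8:
  2-1 → 1
  7-2 → 5
  3-0 → 3
  4-2 → 2
  2-4 → 6 (borrow)
  2-2-1 → 7 (borrow)
  2-4-1 → 5 (borrow)
  4-0-1 → 3
  7-0 → 7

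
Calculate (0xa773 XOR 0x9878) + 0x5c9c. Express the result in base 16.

First 0xa773 XOR 0x9878 = 0x3f0b.
Add column by column in base 16, right to left:
  b+c = 7 carry 1
  0+9+1 = a
  f+c = b carry 1
  3+5+1 = 9

0x9ba7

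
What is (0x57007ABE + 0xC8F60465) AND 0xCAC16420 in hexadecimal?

0xAC06420

Add column by column in base 16, right to left:
  E+5 = 3 carry 1
  B+6+1 = 2 carry 1
  A+4+1 = F
  7+0 = 7
  0+6 = 6
  0+F = F
  7+8 = F
  5+C = 1 carry 1
  final carry 1
Sum = 0x11FF67F23; now AND with 0xCAC16420:
  1&0=0, 1&C=0, F&A=A, F&C=C, 6&1=0, 7&6=6, F&4=4, 2&2=2, 3&0=0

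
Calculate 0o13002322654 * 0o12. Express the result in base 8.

0o156030074270

Multiply each base-8 digit by 10, carrying:
  4×10 = 40 → write 0 carry 5
  5×10+5 = 55 → write 7 carry 6
  6×10+6 = 66 → write 2 carry 8
  2×10+8 = 28 → write 4 carry 3
  2×10+3 = 23 → write 7 carry 2
  3×10+2 = 32 → write 0 carry 4
  2×10+4 = 24 → write 0 carry 3
  0×10+3 = 3 → write 3
  0×10 = 0 → write 0
  3×10 = 30 → write 6 carry 3
  1×10+3 = 13 → write 5 carry 1
  remaining carry: 1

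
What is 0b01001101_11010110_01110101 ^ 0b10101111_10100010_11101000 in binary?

XOR bit by bit (1 where the bits differ):
  010011011101011001110101
^ 101011111010001011101000
= 111000100111010010011101

0b111000100111010010011101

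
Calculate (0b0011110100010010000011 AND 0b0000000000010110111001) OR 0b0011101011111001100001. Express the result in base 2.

0b0011110100010010000011 AND 0b0000000000010110111001 = 0b0000000000010010000001.
Then OR with 0b0011101011111001100001.

0b11101011111011100001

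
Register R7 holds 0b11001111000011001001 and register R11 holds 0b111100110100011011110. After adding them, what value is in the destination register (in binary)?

0b1010110101100110100111

Add column by column in base 2, right to left:
  1+0 = 1
  0+1 = 1
  0+1 = 1
  1+1 = 0 carry 1
  0+1+1 = 0 carry 1
  0+0+1 = 1
  1+1 = 0 carry 1
  1+1+1 = 1 carry 1
  0+0+1 = 1
  0+0 = 0
  0+0 = 0
  0+1 = 1
  1+0 = 1
  1+1 = 0 carry 1
  1+1+1 = 1 carry 1
  1+0+1 = 0 carry 1
  0+0+1 = 1
  0+1 = 1
  1+1 = 0 carry 1
  1+1+1 = 1 carry 1
  0+1+1 = 0 carry 1
  final carry 1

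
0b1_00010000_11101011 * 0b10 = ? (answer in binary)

Multiply each base-2 digit by 2, carrying:
  1×2 = 2 → write 0 carry 1
  1×2+1 = 3 → write 1 carry 1
  0×2+1 = 1 → write 1
  1×2 = 2 → write 0 carry 1
  0×2+1 = 1 → write 1
  1×2 = 2 → write 0 carry 1
  1×2+1 = 3 → write 1 carry 1
  1×2+1 = 3 → write 1 carry 1
  0×2+1 = 1 → write 1
  0×2 = 0 → write 0
  0×2 = 0 → write 0
  0×2 = 0 → write 0
  1×2 = 2 → write 0 carry 1
  0×2+1 = 1 → write 1
  0×2 = 0 → write 0
  0×2 = 0 → write 0
  1×2 = 2 → write 0 carry 1
  remaining carry: 1

0b100010000111010110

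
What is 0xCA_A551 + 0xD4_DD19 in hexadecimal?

Add column by column in base 16, right to left:
  1+9 = A
  5+1 = 6
  5+D = 2 carry 1
  A+D+1 = 8 carry 1
  A+4+1 = F
  C+D = 9 carry 1
  final carry 1

0x19F826A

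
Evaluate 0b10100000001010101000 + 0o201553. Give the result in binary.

0b10110000011000010011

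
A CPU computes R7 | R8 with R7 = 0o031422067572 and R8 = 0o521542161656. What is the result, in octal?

0o531562167776

OR each oct digit independently (no carries):
  0|5=5, 3|2=3, 1|1=1, 4|5=5, 2|4=6, 2|2=2, 0|1=1, 6|6=6, 7|1=7, 5|6=7, 7|5=7, 2|6=6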